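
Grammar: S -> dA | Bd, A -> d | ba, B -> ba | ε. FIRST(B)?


Per alternative of B: FIRST(ba) = {b}; FIRST(ε) = {ε}
FIRST(B) = {b, ε}


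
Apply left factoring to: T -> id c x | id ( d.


Common prefix: 'id'
Factored: T -> id T', T' -> c x | ( d


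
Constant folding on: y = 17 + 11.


17 + 11 = 28 at compile time
Optimized: y = 28


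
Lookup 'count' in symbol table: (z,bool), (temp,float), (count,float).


Lookup 'count' → type float


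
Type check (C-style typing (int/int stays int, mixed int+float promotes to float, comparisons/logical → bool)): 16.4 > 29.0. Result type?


Operand types: float > float
Rule: comparison yields bool
Result type: bool


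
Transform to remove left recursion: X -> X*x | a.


Left-recursive alternatives: X*x; non-recursive: a
Introduce X': X -> aX', X' -> *xX' | ε


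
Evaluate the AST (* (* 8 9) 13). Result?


Evaluate inner: (* 8 9) = 72
Evaluate root: (* 72 13) = 936
Result: 936


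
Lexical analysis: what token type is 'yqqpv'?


Pattern: letter/underscore followed by alphanumerics, not a keyword
Type: IDENTIFIER


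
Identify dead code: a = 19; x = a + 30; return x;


a is read by x's definition; x is returned
No dead code


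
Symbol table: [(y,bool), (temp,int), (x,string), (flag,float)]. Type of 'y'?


Lookup 'y' → type bool


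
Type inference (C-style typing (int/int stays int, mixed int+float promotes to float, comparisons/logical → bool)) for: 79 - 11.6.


Operand types: int - float
Rule: mixed int/float promotes to float; int/int stays int
Result type: float


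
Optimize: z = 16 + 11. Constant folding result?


16 + 11 = 27 at compile time
Optimized: z = 27


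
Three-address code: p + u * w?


Break into single-operator statements:
t1 = u * w
t2 = p + t1


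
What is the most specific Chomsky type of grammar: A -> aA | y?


Right-linear: every RHS is a terminal or a terminal followed by one nonterminal
Classification: Type 3 (Regular)


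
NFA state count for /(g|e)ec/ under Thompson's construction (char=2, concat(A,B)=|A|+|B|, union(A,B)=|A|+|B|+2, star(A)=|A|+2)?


Syntax tree has 4 char leaf(s), 1 union(s), 0 star(s)
chars contribute 4×2 = 8; each union adds +2; each star adds +2
Total: 8 + 2 + 0 = 10 states


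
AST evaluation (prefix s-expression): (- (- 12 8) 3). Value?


Evaluate inner: (- 12 8) = 4
Evaluate root: (- 4 3) = 1
Result: 1


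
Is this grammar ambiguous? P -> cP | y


right-linear, alternatives start with distinct terminals 'c' vs 'y': unique leftmost derivation
Unambiguous


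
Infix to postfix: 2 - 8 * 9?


* has higher precedence, evaluate 8*9 first
Postfix: 2 8 9 * -


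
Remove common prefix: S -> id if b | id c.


Common prefix: 'id'
Factored: S -> id S', S' -> if b | c


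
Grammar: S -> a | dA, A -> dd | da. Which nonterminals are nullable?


A nonterminal is nullable iff some alternative derives ε (directly, or every symbol in it is nullable)
Nullable: {}


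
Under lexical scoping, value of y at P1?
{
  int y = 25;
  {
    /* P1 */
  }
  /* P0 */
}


P1's block does not declare y; resolves to the enclosing declaration at depth 0
y = 25


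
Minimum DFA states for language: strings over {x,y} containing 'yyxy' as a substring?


KMP-style automaton: 4 progress states + 1 absorbing accept = 5
Minimal DFA: 5 states


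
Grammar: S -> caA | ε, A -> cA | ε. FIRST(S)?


Per alternative of S: FIRST(caA) = {c}; FIRST(ε) = {ε}
FIRST(S) = {c, ε}


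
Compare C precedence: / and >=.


'/' is multiplicative (level 10); '>=' is relational (level 7)
Higher level binds tighter
'/' has higher precedence than '>='


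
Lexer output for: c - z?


Scan left to right, longest-match per lexeme
Tokens: ID(c), OP(-), ID(z)


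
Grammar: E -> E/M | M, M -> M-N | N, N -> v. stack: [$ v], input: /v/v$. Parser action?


'v' on top is the handle for N -> v
Action: reduce (N -> v)


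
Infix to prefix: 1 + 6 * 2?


'*' binds tighter: tree is (+ 1 (* 6 2))
Prefix: + 1 * 6 2


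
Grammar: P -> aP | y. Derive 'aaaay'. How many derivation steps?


Derivation: P => aP => aaP => aaaP => aaaaP => aaaay
Steps: 5


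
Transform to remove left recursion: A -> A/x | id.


Left-recursive alternatives: A/x; non-recursive: id
Introduce A': A -> idA', A' -> /xA' | ε


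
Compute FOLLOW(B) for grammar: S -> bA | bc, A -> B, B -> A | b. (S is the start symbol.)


$ ∈ FOLLOW(S). For each A -> αBβ: add FIRST(β)\{ε} to FOLLOW(B); if β nullable, add FOLLOW(A).
FOLLOW(B) = {$}


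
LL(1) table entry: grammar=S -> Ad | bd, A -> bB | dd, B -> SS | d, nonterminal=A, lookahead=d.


For [A, d]: 'd' ∈ FIRST(dd)
Entry: A -> dd


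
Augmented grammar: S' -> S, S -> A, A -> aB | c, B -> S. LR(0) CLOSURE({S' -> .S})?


Start: S' -> .S
For each item with dot before a nonterminal B, add B -> .γ for every B-production
Closure: [S' -> .S, S -> .A, A -> .aB, A -> .c]


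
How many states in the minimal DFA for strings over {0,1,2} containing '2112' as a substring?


KMP-style automaton: 4 progress states + 1 absorbing accept = 5
Minimal DFA: 5 states


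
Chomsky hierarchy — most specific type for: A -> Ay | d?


Left-linear: every RHS is a terminal or one nonterminal followed by a terminal
Classification: Type 3 (Regular)


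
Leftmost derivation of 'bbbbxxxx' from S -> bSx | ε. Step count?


Derivation: S => bSx => bbSxx => bbbSxxx => bbbbSxxxx => bbbbxxxx
Steps: 5


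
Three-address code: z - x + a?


Break into single-operator statements:
t1 = z - x
t2 = t1 + a


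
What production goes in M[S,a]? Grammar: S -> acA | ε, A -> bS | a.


For [S, a]: 'a' ∈ FIRST(acA)
Entry: S -> acA


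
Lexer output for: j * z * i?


Scan left to right, longest-match per lexeme
Tokens: ID(j), OP(*), ID(z), OP(*), ID(i)


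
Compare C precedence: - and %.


'%' is multiplicative (level 10); '-' is additive (level 9)
Higher level binds tighter
'%' has higher precedence than '-'


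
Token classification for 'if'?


Pattern: reserved word
Type: KEYWORD


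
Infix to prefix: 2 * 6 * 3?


left-to-right (same/higher precedence on left): tree is (* (* 2 6) 3)
Prefix: * * 2 6 3


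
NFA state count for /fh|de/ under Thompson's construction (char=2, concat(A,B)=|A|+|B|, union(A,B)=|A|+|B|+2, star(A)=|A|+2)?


Syntax tree has 4 char leaf(s), 1 union(s), 0 star(s)
chars contribute 4×2 = 8; each union adds +2; each star adds +2
Total: 8 + 2 + 0 = 10 states


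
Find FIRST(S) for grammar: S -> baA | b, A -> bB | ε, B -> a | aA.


Per alternative of S: FIRST(baA) = {b}; FIRST(b) = {b}
FIRST(S) = {b}


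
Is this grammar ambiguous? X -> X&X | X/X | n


'n&n/n' has two parse trees (no precedence encoded between & and /)
Ambiguous


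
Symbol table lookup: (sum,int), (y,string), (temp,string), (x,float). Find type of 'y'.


Lookup 'y' → type string


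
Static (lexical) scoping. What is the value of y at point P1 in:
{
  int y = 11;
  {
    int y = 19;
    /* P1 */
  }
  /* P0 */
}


y declared in the same block as P1
y = 19


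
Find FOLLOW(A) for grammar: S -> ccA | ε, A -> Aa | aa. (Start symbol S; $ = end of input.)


$ ∈ FOLLOW(S). For each A -> αBβ: add FIRST(β)\{ε} to FOLLOW(B); if β nullable, add FOLLOW(A).
FOLLOW(A) = {$, a}


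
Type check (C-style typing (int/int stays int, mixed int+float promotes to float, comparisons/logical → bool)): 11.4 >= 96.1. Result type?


Operand types: float >= float
Rule: comparison yields bool
Result type: bool


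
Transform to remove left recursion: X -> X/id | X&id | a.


Left-recursive alternatives: X/id, X&id; non-recursive: a
Introduce X': X -> aX', X' -> /idX' | &idX' | ε


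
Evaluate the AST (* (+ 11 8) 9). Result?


Evaluate inner: (+ 11 8) = 19
Evaluate root: (* 19 9) = 171
Result: 171


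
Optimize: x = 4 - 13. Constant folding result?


4 - 13 = -9 at compile time
Optimized: x = -9


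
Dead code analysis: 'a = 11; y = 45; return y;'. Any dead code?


a is assigned but never read
Dead: 'a = 11'


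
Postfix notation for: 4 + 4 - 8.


Left to right (same or higher precedence on left)
Postfix: 4 4 + 8 -


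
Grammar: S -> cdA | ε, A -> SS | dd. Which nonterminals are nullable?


A nonterminal is nullable iff some alternative derives ε (directly, or every symbol in it is nullable)
Nullable: {A, S}


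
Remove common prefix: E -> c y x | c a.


Common prefix: 'c'
Factored: E -> c E', E' -> y x | a


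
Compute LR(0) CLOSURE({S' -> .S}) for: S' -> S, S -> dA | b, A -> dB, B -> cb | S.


Start: S' -> .S
For each item with dot before a nonterminal B, add B -> .γ for every B-production
Closure: [S' -> .S, S -> .dA, S -> .b]


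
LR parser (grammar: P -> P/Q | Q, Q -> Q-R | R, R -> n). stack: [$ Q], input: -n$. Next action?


shift '-' to continue Q -> Q-R
Action: shift


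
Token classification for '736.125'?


Pattern: digits with a decimal point
Type: FLOAT_LITERAL


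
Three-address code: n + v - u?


Break into single-operator statements:
t1 = n + v
t2 = t1 - u


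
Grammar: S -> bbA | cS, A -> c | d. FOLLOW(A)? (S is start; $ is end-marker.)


$ ∈ FOLLOW(S). For each A -> αBβ: add FIRST(β)\{ε} to FOLLOW(B); if β nullable, add FOLLOW(A).
FOLLOW(A) = {$}


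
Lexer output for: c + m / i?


Scan left to right, longest-match per lexeme
Tokens: ID(c), OP(+), ID(m), OP(/), ID(i)


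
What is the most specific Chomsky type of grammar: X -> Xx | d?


Left-linear: every RHS is a terminal or one nonterminal followed by a terminal
Classification: Type 3 (Regular)


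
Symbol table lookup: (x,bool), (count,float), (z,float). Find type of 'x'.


Lookup 'x' → type bool


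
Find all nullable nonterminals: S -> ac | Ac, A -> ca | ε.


A nonterminal is nullable iff some alternative derives ε (directly, or every symbol in it is nullable)
Nullable: {A}


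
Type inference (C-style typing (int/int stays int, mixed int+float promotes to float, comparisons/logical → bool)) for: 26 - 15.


Operand types: int - int
Rule: mixed int/float promotes to float; int/int stays int
Result type: int


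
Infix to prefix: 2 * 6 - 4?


left-to-right (same/higher precedence on left): tree is (- (* 2 6) 4)
Prefix: - * 2 6 4


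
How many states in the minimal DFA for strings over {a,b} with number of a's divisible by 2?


Track (count of a) mod 2: states 0..1, accept at 0
Minimal DFA: 2 states


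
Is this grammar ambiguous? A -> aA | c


right-linear, alternatives start with distinct terminals 'a' vs 'c': unique leftmost derivation
Unambiguous


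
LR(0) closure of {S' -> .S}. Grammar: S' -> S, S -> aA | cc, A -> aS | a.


Start: S' -> .S
For each item with dot before a nonterminal B, add B -> .γ for every B-production
Closure: [S' -> .S, S -> .aA, S -> .cc]


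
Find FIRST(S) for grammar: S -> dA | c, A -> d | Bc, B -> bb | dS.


Per alternative of S: FIRST(dA) = {d}; FIRST(c) = {c}
FIRST(S) = {c, d}


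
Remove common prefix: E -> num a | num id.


Common prefix: 'num'
Factored: E -> num E', E' -> a | id


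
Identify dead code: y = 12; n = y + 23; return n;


y is read by n's definition; n is returned
No dead code


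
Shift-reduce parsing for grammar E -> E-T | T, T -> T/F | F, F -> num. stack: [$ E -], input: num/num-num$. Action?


no handle ('E-' is not any RHS); shift 'num'
Action: shift


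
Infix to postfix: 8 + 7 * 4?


* has higher precedence, evaluate 7*4 first
Postfix: 8 7 4 * +


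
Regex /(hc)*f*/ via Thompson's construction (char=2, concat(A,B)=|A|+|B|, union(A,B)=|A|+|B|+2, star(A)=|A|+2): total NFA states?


Syntax tree has 3 char leaf(s), 0 union(s), 2 star(s)
chars contribute 3×2 = 6; each union adds +2; each star adds +2
Total: 6 + 0 + 4 = 10 states


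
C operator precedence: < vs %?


'%' is multiplicative (level 10); '<' is relational (level 7)
Higher level binds tighter
'%' has higher precedence than '<'


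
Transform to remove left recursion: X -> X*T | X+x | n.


Left-recursive alternatives: X*T, X+x; non-recursive: n
Introduce X': X -> nX', X' -> *TX' | +xX' | ε


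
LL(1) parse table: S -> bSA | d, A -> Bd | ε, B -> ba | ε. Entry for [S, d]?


For [S, d]: 'd' ∈ FIRST(d)
Entry: S -> d


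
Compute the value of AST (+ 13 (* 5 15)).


Evaluate inner: (* 5 15) = 75
Evaluate root: (+ 13 75) = 88
Result: 88


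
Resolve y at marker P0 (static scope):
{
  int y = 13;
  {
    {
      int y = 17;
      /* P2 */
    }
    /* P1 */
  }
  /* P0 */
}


y declared in the same block as P0
y = 13


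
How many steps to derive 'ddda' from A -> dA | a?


Derivation: A => dA => ddA => dddA => ddda
Steps: 4


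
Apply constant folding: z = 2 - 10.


2 - 10 = -8 at compile time
Optimized: z = -8


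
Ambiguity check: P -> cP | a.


right-linear, alternatives start with distinct terminals 'c' vs 'a': unique leftmost derivation
Unambiguous


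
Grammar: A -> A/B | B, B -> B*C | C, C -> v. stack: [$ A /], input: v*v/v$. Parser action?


no handle ('A/' is not any RHS); shift 'v'
Action: shift


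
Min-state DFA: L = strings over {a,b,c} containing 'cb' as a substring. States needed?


KMP-style automaton: 2 progress states + 1 absorbing accept = 3
Minimal DFA: 3 states


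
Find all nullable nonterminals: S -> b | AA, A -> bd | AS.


A nonterminal is nullable iff some alternative derives ε (directly, or every symbol in it is nullable)
Nullable: {}


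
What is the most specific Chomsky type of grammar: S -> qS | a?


Right-linear: every RHS is a terminal or a terminal followed by one nonterminal
Classification: Type 3 (Regular)


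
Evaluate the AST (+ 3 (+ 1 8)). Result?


Evaluate inner: (+ 1 8) = 9
Evaluate root: (+ 3 9) = 12
Result: 12


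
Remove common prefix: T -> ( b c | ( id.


Common prefix: '('
Factored: T -> ( T', T' -> b c | id


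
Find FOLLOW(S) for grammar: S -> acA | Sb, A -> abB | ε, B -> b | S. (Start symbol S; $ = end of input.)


$ ∈ FOLLOW(S). For each A -> αBβ: add FIRST(β)\{ε} to FOLLOW(B); if β nullable, add FOLLOW(A).
FOLLOW(S) = {$, b}


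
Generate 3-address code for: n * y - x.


Break into single-operator statements:
t1 = n * y
t2 = t1 - x


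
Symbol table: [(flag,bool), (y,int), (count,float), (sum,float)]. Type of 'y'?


Lookup 'y' → type int


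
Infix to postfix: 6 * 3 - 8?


Left to right (same or higher precedence on left)
Postfix: 6 3 * 8 -


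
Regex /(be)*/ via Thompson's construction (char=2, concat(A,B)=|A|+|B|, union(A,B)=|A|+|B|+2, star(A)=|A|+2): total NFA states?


Syntax tree has 2 char leaf(s), 0 union(s), 1 star(s)
chars contribute 2×2 = 4; each union adds +2; each star adds +2
Total: 4 + 0 + 2 = 6 states


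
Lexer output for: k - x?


Scan left to right, longest-match per lexeme
Tokens: ID(k), OP(-), ID(x)


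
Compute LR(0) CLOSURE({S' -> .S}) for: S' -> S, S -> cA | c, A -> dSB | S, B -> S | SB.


Start: S' -> .S
For each item with dot before a nonterminal B, add B -> .γ for every B-production
Closure: [S' -> .S, S -> .cA, S -> .c]


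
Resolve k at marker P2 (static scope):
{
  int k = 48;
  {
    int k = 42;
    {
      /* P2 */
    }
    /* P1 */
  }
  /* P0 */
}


P2's block does not declare k; resolves to the enclosing declaration at depth 1
k = 42


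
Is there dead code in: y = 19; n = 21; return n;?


y is assigned but never read
Dead: 'y = 19'


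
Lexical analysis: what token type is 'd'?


Pattern: letter/underscore followed by alphanumerics, not a keyword
Type: IDENTIFIER


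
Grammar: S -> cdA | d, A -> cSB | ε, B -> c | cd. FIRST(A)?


Per alternative of A: FIRST(cSB) = {c}; FIRST(ε) = {ε}
FIRST(A) = {c, ε}


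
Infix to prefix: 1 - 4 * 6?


'*' binds tighter: tree is (- 1 (* 4 6))
Prefix: - 1 * 4 6


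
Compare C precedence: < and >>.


'>>' is shift (level 8); '<' is relational (level 7)
Higher level binds tighter
'>>' has higher precedence than '<'


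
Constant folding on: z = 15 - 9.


15 - 9 = 6 at compile time
Optimized: z = 6


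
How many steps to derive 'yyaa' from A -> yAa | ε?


Derivation: A => yAa => yyAaa => yyaa
Steps: 3


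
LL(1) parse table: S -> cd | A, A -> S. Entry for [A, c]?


For [A, c]: 'c' ∈ FIRST(S)
Entry: A -> S


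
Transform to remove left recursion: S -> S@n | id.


Left-recursive alternatives: S@n; non-recursive: id
Introduce S': S -> idS', S' -> @nS' | ε


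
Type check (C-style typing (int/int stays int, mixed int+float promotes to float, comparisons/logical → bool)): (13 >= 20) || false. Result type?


Operand types: bool || bool
Rule: logical operators take bool operands and yield bool
Result type: bool


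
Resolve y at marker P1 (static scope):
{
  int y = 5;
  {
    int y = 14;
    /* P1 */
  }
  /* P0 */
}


y declared in the same block as P1
y = 14


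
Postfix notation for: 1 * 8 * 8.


Left to right (same or higher precedence on left)
Postfix: 1 8 * 8 *


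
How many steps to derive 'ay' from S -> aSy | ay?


Derivation: S => ay
Steps: 1


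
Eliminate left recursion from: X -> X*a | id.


Left-recursive alternatives: X*a; non-recursive: id
Introduce X': X -> idX', X' -> *aX' | ε


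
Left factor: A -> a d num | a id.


Common prefix: 'a'
Factored: A -> a A', A' -> d num | id


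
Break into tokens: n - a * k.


Scan left to right, longest-match per lexeme
Tokens: ID(n), OP(-), ID(a), OP(*), ID(k)


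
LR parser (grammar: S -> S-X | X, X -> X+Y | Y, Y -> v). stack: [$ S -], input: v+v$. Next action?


no handle ('S-' is not any RHS); shift 'v'
Action: shift


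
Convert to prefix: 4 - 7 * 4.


'*' binds tighter: tree is (- 4 (* 7 4))
Prefix: - 4 * 7 4


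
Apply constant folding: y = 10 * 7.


10 * 7 = 70 at compile time
Optimized: y = 70


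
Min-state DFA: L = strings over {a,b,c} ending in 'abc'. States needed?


Track the longest suffix of input matching a prefix of 'abc': 4 classes (prefixes of length 0..3)
Minimal DFA: 4 states


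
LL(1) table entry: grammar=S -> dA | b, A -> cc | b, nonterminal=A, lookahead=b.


For [A, b]: 'b' ∈ FIRST(b)
Entry: A -> b


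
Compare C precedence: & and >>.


'>>' is shift (level 8); '&' is bitwise AND (level 5)
Higher level binds tighter
'>>' has higher precedence than '&'


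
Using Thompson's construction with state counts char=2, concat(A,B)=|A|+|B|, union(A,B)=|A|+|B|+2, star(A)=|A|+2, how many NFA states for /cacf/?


Syntax tree has 4 char leaf(s), 0 union(s), 0 star(s)
chars contribute 4×2 = 8; each union adds +2; each star adds +2
Total: 8 + 0 + 0 = 8 states


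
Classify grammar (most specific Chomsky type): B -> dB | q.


Right-linear: every RHS is a terminal or a terminal followed by one nonterminal
Classification: Type 3 (Regular)


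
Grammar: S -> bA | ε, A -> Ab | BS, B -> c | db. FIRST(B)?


Per alternative of B: FIRST(c) = {c}; FIRST(db) = {d}
FIRST(B) = {c, d}


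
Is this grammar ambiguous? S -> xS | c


right-linear, alternatives start with distinct terminals 'x' vs 'c': unique leftmost derivation
Unambiguous


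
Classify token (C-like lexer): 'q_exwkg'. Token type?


Pattern: letter/underscore followed by alphanumerics, not a keyword
Type: IDENTIFIER


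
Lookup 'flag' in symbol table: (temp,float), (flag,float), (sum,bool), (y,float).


Lookup 'flag' → type float


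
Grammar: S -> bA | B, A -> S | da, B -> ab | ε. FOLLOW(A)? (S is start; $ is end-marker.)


$ ∈ FOLLOW(S). For each A -> αBβ: add FIRST(β)\{ε} to FOLLOW(B); if β nullable, add FOLLOW(A).
FOLLOW(A) = {$}


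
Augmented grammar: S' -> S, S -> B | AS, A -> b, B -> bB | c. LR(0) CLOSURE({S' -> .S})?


Start: S' -> .S
For each item with dot before a nonterminal B, add B -> .γ for every B-production
Closure: [S' -> .S, S -> .B, S -> .AS, B -> .bB, B -> .c, A -> .b]


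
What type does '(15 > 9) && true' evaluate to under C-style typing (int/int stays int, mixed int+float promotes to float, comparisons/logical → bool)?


Operand types: bool && bool
Rule: logical operators take bool operands and yield bool
Result type: bool


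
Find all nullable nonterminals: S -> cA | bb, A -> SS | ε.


A nonterminal is nullable iff some alternative derives ε (directly, or every symbol in it is nullable)
Nullable: {A}


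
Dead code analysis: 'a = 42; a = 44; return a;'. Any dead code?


first assignment to a is overwritten before any read
Dead: 'a = 42'


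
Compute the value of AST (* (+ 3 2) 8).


Evaluate inner: (+ 3 2) = 5
Evaluate root: (* 5 8) = 40
Result: 40


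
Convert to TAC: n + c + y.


Break into single-operator statements:
t1 = n + c
t2 = t1 + y


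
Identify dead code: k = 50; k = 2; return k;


first assignment to k is overwritten before any read
Dead: 'k = 50'


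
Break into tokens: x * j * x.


Scan left to right, longest-match per lexeme
Tokens: ID(x), OP(*), ID(j), OP(*), ID(x)


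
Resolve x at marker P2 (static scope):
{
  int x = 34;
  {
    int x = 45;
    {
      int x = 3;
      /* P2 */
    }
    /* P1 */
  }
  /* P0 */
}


x declared in the same block as P2
x = 3


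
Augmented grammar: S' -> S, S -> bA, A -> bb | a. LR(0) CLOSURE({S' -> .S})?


Start: S' -> .S
For each item with dot before a nonterminal B, add B -> .γ for every B-production
Closure: [S' -> .S, S -> .bA]


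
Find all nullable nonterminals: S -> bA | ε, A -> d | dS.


A nonterminal is nullable iff some alternative derives ε (directly, or every symbol in it is nullable)
Nullable: {S}


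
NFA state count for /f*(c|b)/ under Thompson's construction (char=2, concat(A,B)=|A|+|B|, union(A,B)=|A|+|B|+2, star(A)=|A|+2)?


Syntax tree has 3 char leaf(s), 1 union(s), 1 star(s)
chars contribute 3×2 = 6; each union adds +2; each star adds +2
Total: 6 + 2 + 2 = 10 states


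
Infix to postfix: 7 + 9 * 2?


* has higher precedence, evaluate 9*2 first
Postfix: 7 9 2 * +


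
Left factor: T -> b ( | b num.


Common prefix: 'b'
Factored: T -> b T', T' -> ( | num


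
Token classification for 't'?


Pattern: letter/underscore followed by alphanumerics, not a keyword
Type: IDENTIFIER


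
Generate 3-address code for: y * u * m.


Break into single-operator statements:
t1 = y * u
t2 = t1 * m


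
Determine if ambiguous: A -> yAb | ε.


balanced y^n…b^n: each string has a unique parse
Unambiguous


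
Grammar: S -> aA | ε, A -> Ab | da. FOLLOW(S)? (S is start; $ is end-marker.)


$ ∈ FOLLOW(S). For each A -> αBβ: add FIRST(β)\{ε} to FOLLOW(B); if β nullable, add FOLLOW(A).
FOLLOW(S) = {$}


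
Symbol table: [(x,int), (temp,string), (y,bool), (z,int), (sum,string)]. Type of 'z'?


Lookup 'z' → type int


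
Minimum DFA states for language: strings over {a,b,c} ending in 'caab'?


Track the longest suffix of input matching a prefix of 'caab': 5 classes (prefixes of length 0..4)
Minimal DFA: 5 states


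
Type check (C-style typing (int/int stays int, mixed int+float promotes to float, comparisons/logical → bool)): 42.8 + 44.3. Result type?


Operand types: float + float
Rule: mixed int/float promotes to float; int/int stays int
Result type: float


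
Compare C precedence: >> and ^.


'>>' is shift (level 8); '^' is bitwise XOR (level 4)
Higher level binds tighter
'>>' has higher precedence than '^'


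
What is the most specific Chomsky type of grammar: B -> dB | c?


Right-linear: every RHS is a terminal or a terminal followed by one nonterminal
Classification: Type 3 (Regular)


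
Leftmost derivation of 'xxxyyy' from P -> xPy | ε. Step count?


Derivation: P => xPy => xxPyy => xxxPyyy => xxxyyy
Steps: 4


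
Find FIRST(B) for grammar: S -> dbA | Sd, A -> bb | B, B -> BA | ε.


Per alternative of B: FIRST(BA) = {b, ε}; FIRST(ε) = {ε}
FIRST(B) = {b, ε}


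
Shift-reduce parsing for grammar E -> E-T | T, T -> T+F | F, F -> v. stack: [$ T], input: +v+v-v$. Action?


shift '+' to continue T -> T+F
Action: shift


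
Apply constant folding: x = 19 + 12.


19 + 12 = 31 at compile time
Optimized: x = 31


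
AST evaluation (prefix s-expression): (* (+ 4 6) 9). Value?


Evaluate inner: (+ 4 6) = 10
Evaluate root: (* 10 9) = 90
Result: 90


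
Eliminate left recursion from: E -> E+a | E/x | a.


Left-recursive alternatives: E+a, E/x; non-recursive: a
Introduce E': E -> aE', E' -> +aE' | /xE' | ε


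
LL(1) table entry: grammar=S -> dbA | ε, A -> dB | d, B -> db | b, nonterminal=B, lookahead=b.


For [B, b]: 'b' ∈ FIRST(b)
Entry: B -> b


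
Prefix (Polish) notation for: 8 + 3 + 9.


left-to-right (same/higher precedence on left): tree is (+ (+ 8 3) 9)
Prefix: + + 8 3 9


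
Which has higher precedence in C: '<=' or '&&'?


'<=' is relational (level 7); '&&' is logical AND (level 2)
Higher level binds tighter
'<=' has higher precedence than '&&'


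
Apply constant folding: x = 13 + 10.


13 + 10 = 23 at compile time
Optimized: x = 23


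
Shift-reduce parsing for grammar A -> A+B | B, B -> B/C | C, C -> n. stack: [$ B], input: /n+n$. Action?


shift '/' to continue B -> B/C
Action: shift


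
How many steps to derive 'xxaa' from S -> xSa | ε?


Derivation: S => xSa => xxSaa => xxaa
Steps: 3


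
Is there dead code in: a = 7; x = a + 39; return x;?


a is read by x's definition; x is returned
No dead code


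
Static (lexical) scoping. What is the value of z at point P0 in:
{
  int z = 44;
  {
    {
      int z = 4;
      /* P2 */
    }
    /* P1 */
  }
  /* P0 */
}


z declared in the same block as P0
z = 44


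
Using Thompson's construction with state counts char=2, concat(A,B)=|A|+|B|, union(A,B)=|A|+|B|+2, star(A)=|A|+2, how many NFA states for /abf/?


Syntax tree has 3 char leaf(s), 0 union(s), 0 star(s)
chars contribute 3×2 = 6; each union adds +2; each star adds +2
Total: 6 + 0 + 0 = 6 states


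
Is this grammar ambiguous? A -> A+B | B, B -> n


precedence layered via separate nonterminal B: deterministic
Unambiguous


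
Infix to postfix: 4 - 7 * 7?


* has higher precedence, evaluate 7*7 first
Postfix: 4 7 7 * -


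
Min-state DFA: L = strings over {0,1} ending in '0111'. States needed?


Track the longest suffix of input matching a prefix of '0111': 5 classes (prefixes of length 0..4)
Minimal DFA: 5 states


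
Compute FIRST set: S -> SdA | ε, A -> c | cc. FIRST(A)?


Per alternative of A: FIRST(c) = {c}; FIRST(cc) = {c}
FIRST(A) = {c}


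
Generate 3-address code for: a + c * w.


Break into single-operator statements:
t1 = c * w
t2 = a + t1


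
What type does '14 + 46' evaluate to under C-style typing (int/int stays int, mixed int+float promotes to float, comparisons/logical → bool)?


Operand types: int + int
Rule: mixed int/float promotes to float; int/int stays int
Result type: int


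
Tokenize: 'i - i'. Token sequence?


Scan left to right, longest-match per lexeme
Tokens: ID(i), OP(-), ID(i)


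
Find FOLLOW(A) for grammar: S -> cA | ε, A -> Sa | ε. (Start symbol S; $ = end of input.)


$ ∈ FOLLOW(S). For each A -> αBβ: add FIRST(β)\{ε} to FOLLOW(B); if β nullable, add FOLLOW(A).
FOLLOW(A) = {$, a}


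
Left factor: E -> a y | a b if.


Common prefix: 'a'
Factored: E -> a E', E' -> y | b if


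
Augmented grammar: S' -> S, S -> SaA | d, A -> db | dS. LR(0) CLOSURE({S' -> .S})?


Start: S' -> .S
For each item with dot before a nonterminal B, add B -> .γ for every B-production
Closure: [S' -> .S, S -> .SaA, S -> .d]


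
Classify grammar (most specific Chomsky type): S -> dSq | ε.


Single nonterminal LHS, but d^n q^n is not regular
Classification: Type 2 (Context-Free)


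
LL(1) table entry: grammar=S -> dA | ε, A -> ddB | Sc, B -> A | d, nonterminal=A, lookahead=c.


For [A, c]: 'c' ∈ FIRST(Sc)
Entry: A -> Sc


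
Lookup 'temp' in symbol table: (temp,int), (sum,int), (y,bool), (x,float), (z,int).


Lookup 'temp' → type int


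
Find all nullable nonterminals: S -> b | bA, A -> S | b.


A nonterminal is nullable iff some alternative derives ε (directly, or every symbol in it is nullable)
Nullable: {}


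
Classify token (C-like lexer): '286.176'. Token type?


Pattern: digits with a decimal point
Type: FLOAT_LITERAL


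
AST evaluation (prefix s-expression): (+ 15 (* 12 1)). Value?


Evaluate inner: (* 12 1) = 12
Evaluate root: (+ 15 12) = 27
Result: 27


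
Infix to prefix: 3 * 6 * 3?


left-to-right (same/higher precedence on left): tree is (* (* 3 6) 3)
Prefix: * * 3 6 3


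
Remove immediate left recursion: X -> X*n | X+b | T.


Left-recursive alternatives: X*n, X+b; non-recursive: T
Introduce X': X -> TX', X' -> *nX' | +bX' | ε


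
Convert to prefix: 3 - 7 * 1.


'*' binds tighter: tree is (- 3 (* 7 1))
Prefix: - 3 * 7 1


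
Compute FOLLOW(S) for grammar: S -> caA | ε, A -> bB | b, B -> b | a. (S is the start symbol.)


$ ∈ FOLLOW(S). For each A -> αBβ: add FIRST(β)\{ε} to FOLLOW(B); if β nullable, add FOLLOW(A).
FOLLOW(S) = {$}


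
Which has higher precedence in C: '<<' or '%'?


'%' is multiplicative (level 10); '<<' is shift (level 8)
Higher level binds tighter
'%' has higher precedence than '<<'


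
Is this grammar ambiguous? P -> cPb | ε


balanced c^n…b^n: each string has a unique parse
Unambiguous


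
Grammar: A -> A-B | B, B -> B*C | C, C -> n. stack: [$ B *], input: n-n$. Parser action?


no handle; shift 'n'
Action: shift


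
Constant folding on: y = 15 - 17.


15 - 17 = -2 at compile time
Optimized: y = -2


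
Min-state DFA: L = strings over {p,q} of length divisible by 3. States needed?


Track length mod 3: states 0..2, accept at 0
Minimal DFA: 3 states


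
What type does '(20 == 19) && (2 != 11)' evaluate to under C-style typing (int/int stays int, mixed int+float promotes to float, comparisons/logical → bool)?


Operand types: bool && bool
Rule: logical operators take bool operands and yield bool
Result type: bool


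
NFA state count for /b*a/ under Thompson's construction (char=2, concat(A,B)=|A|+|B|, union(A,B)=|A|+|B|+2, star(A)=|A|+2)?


Syntax tree has 2 char leaf(s), 0 union(s), 1 star(s)
chars contribute 2×2 = 4; each union adds +2; each star adds +2
Total: 4 + 0 + 2 = 6 states


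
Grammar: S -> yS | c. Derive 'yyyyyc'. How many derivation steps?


Derivation: S => yS => yyS => yyyS => yyyyS => yyyyyS => yyyyyc
Steps: 6


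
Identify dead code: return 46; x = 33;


statement follows a return and is unreachable
Dead: 'x = 33'


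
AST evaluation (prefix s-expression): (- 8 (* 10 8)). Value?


Evaluate inner: (* 10 8) = 80
Evaluate root: (- 8 80) = -72
Result: -72


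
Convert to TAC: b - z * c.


Break into single-operator statements:
t1 = z * c
t2 = b - t1


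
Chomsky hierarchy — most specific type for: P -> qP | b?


Right-linear: every RHS is a terminal or a terminal followed by one nonterminal
Classification: Type 3 (Regular)


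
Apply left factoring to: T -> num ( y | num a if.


Common prefix: 'num'
Factored: T -> num T', T' -> ( y | a if


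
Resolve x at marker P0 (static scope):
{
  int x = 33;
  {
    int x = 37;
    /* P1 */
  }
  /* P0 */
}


x declared in the same block as P0
x = 33


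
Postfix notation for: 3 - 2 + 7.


Left to right (same or higher precedence on left)
Postfix: 3 2 - 7 +


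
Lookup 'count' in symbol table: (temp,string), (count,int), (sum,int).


Lookup 'count' → type int


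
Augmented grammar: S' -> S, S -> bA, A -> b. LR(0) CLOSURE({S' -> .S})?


Start: S' -> .S
For each item with dot before a nonterminal B, add B -> .γ for every B-production
Closure: [S' -> .S, S -> .bA]


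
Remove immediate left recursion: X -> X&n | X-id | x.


Left-recursive alternatives: X&n, X-id; non-recursive: x
Introduce X': X -> xX', X' -> &nX' | -idX' | ε


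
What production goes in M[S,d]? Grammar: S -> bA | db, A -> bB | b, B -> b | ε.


For [S, d]: 'd' ∈ FIRST(db)
Entry: S -> db


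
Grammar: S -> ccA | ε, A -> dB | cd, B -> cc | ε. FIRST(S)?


Per alternative of S: FIRST(ccA) = {c}; FIRST(ε) = {ε}
FIRST(S) = {c, ε}


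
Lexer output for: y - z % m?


Scan left to right, longest-match per lexeme
Tokens: ID(y), OP(-), ID(z), OP(%), ID(m)


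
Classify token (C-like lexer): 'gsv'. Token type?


Pattern: letter/underscore followed by alphanumerics, not a keyword
Type: IDENTIFIER


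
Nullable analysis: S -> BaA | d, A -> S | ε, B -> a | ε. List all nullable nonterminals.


A nonterminal is nullable iff some alternative derives ε (directly, or every symbol in it is nullable)
Nullable: {A, B}


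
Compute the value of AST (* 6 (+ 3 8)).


Evaluate inner: (+ 3 8) = 11
Evaluate root: (* 6 11) = 66
Result: 66


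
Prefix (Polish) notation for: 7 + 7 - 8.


left-to-right (same/higher precedence on left): tree is (- (+ 7 7) 8)
Prefix: - + 7 7 8


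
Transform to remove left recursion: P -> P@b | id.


Left-recursive alternatives: P@b; non-recursive: id
Introduce P': P -> idP', P' -> @bP' | ε


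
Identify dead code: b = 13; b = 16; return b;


first assignment to b is overwritten before any read
Dead: 'b = 13'


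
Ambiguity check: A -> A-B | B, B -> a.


precedence layered via separate nonterminal B: deterministic
Unambiguous


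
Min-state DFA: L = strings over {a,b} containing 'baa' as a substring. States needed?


KMP-style automaton: 3 progress states + 1 absorbing accept = 4
Minimal DFA: 4 states


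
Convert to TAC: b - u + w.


Break into single-operator statements:
t1 = b - u
t2 = t1 + w


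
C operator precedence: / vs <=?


'/' is multiplicative (level 10); '<=' is relational (level 7)
Higher level binds tighter
'/' has higher precedence than '<='


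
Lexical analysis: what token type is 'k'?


Pattern: letter/underscore followed by alphanumerics, not a keyword
Type: IDENTIFIER


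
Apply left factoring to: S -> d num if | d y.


Common prefix: 'd'
Factored: S -> d S', S' -> num if | y


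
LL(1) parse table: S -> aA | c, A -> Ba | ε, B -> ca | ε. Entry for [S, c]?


For [S, c]: 'c' ∈ FIRST(c)
Entry: S -> c


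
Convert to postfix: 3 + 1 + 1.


Left to right (same or higher precedence on left)
Postfix: 3 1 + 1 +


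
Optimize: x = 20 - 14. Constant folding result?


20 - 14 = 6 at compile time
Optimized: x = 6


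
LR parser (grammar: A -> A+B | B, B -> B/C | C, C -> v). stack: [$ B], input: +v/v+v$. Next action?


lookahead ∉ {/} so B won't extend; reduce A -> B
Action: reduce (A -> B)


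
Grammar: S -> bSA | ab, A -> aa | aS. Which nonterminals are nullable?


A nonterminal is nullable iff some alternative derives ε (directly, or every symbol in it is nullable)
Nullable: {}


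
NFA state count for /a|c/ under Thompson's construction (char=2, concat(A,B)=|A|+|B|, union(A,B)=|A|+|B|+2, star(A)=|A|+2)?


Syntax tree has 2 char leaf(s), 1 union(s), 0 star(s)
chars contribute 2×2 = 4; each union adds +2; each star adds +2
Total: 4 + 2 + 0 = 6 states


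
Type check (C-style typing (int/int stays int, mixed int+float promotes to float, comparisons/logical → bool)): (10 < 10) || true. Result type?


Operand types: bool || bool
Rule: logical operators take bool operands and yield bool
Result type: bool


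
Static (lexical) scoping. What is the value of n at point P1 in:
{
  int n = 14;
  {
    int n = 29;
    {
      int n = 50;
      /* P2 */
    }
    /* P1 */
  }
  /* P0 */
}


n declared in the same block as P1
n = 29


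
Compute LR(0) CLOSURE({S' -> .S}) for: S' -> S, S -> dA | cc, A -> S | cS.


Start: S' -> .S
For each item with dot before a nonterminal B, add B -> .γ for every B-production
Closure: [S' -> .S, S -> .dA, S -> .cc]


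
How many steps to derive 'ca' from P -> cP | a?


Derivation: P => cP => ca
Steps: 2


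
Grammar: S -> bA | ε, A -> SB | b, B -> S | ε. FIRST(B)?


Per alternative of B: FIRST(S) = {b, ε}; FIRST(ε) = {ε}
FIRST(B) = {b, ε}


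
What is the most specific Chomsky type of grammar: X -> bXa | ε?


Single nonterminal LHS, but b^n a^n is not regular
Classification: Type 2 (Context-Free)


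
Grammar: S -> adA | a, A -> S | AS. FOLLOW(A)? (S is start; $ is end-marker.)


$ ∈ FOLLOW(S). For each A -> αBβ: add FIRST(β)\{ε} to FOLLOW(B); if β nullable, add FOLLOW(A).
FOLLOW(A) = {$, a}


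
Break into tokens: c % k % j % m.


Scan left to right, longest-match per lexeme
Tokens: ID(c), OP(%), ID(k), OP(%), ID(j), OP(%), ID(m)


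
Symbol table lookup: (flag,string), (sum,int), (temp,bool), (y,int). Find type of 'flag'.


Lookup 'flag' → type string


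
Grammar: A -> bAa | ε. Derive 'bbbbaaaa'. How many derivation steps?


Derivation: A => bAa => bbAaa => bbbAaaa => bbbbAaaaa => bbbbaaaa
Steps: 5


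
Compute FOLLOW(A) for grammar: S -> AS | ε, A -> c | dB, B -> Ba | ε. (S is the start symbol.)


$ ∈ FOLLOW(S). For each A -> αBβ: add FIRST(β)\{ε} to FOLLOW(B); if β nullable, add FOLLOW(A).
FOLLOW(A) = {$, c, d}


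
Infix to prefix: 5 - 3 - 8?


left-to-right (same/higher precedence on left): tree is (- (- 5 3) 8)
Prefix: - - 5 3 8


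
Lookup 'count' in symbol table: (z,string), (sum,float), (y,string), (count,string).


Lookup 'count' → type string


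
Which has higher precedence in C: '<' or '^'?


'<' is relational (level 7); '^' is bitwise XOR (level 4)
Higher level binds tighter
'<' has higher precedence than '^'


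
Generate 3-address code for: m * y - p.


Break into single-operator statements:
t1 = m * y
t2 = t1 - p


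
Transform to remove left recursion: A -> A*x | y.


Left-recursive alternatives: A*x; non-recursive: y
Introduce A': A -> yA', A' -> *xA' | ε


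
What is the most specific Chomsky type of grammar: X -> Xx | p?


Left-linear: every RHS is a terminal or one nonterminal followed by a terminal
Classification: Type 3 (Regular)


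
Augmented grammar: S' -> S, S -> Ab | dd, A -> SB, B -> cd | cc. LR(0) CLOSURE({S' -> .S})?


Start: S' -> .S
For each item with dot before a nonterminal B, add B -> .γ for every B-production
Closure: [S' -> .S, S -> .Ab, S -> .dd, A -> .SB]


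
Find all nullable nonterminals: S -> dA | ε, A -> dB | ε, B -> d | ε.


A nonterminal is nullable iff some alternative derives ε (directly, or every symbol in it is nullable)
Nullable: {A, B, S}


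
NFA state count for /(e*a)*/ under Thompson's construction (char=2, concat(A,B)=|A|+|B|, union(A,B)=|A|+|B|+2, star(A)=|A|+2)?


Syntax tree has 2 char leaf(s), 0 union(s), 2 star(s)
chars contribute 2×2 = 4; each union adds +2; each star adds +2
Total: 4 + 0 + 4 = 8 states


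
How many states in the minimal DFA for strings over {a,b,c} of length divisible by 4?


Track length mod 4: states 0..3, accept at 0
Minimal DFA: 4 states


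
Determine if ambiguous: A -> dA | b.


right-linear, alternatives start with distinct terminals 'd' vs 'b': unique leftmost derivation
Unambiguous
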